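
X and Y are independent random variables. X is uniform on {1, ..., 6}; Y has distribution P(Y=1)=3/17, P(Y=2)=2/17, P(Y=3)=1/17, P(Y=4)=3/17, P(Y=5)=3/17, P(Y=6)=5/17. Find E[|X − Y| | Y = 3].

P(Y = 3) = 1/17.
Summing |X−Y|·P(x,y) over outcomes with Y = 3 gives 3/34.
E[|X − Y| | Y = 3] = (3/34) / (1/17) = 3/2.

3/2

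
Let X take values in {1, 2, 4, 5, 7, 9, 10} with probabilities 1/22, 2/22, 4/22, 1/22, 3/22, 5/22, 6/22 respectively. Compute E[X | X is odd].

36/5

P(X is odd) = 5/11.
Σ over the event: 1·1/22 + 5·1/22 + 7·3/22 + 9·5/22 = 36/11.
E[X | X is odd] = (36/11) / (5/11) = 36/5.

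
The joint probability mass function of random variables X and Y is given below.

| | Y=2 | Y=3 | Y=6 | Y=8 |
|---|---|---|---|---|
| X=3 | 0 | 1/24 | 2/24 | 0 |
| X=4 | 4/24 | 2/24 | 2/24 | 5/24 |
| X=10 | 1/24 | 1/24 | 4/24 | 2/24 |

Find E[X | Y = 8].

40/7

P(Y = 8) = 7/24.
Σ X·P over the event = 4·(5/24) + 10·(2/24) = 5/3.
E[X | Y = 8] = (5/3) / (7/24) = 40/7.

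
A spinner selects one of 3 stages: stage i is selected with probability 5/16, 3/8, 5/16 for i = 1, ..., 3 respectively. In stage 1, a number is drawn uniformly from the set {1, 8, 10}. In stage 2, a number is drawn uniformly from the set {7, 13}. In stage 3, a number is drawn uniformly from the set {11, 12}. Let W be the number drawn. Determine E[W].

E[W | stage 1] = (1+8+10)/3 = 19/3.
E[W | stage 2] = (7+13)/2 = 10.
E[W | stage 3] = (11+12)/2 = 23/2.
By the law of total expectation,
E[W] = (5/16)·(19/3) + (3/8)·(10) + (5/16)·(23/2) = 895/96.

895/96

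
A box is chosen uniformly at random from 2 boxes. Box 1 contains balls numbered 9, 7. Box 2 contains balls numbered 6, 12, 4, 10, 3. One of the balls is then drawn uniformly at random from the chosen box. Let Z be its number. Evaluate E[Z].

E[Z | box 1] = (9+7)/2 = 8.
E[Z | box 2] = (6+12+4+10+3)/5 = 7.
By the law of total expectation,
E[Z] = (1/2)·(8) + (1/2)·(7) = 15/2.

15/2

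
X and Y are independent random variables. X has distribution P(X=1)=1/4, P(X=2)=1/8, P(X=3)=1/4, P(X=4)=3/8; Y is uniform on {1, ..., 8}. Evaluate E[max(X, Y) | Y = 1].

11/4

P(Y = 1) = 1/8.
Summing max(X,Y)·P(x,y) over outcomes with Y = 1 gives 11/32.
E[max(X, Y) | Y = 1] = (11/32) / (1/8) = 11/4.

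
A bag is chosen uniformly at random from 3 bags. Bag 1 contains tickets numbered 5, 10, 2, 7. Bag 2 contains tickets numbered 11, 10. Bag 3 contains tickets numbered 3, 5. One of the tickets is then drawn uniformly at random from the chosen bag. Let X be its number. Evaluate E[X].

E[X | bag 1] = (5+10+2+7)/4 = 6.
E[X | bag 2] = (11+10)/2 = 21/2.
E[X | bag 3] = (3+5)/2 = 4.
By the law of total expectation,
E[X] = (1/3)·(6) + (1/3)·(21/2) + (1/3)·(4) = 41/6.

41/6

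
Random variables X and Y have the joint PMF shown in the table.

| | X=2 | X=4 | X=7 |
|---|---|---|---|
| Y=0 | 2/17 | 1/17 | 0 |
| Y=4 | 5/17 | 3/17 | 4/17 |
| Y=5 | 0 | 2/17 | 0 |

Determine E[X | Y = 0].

8/3

P(Y = 0) = 3/17.
Σ X·P over the event = 2·(2/17) + 4·(1/17) = 8/17.
E[X | Y = 0] = (8/17) / (3/17) = 8/3.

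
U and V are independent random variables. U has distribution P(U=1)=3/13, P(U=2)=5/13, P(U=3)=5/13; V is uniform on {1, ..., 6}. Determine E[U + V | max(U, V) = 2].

P(max(U, V) = 2) = 1/6.
Summing (U+V)·P(x,y) over outcomes with max(U, V) = 2 gives 22/39.
E[U + V | max(U, V) = 2] = (22/39) / (1/6) = 44/13.

44/13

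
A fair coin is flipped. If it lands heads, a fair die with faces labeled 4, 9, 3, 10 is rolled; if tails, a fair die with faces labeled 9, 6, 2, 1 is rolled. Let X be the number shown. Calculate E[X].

E[X | heads] = (4+9+3+10)/4 = 13/2.
E[X | tails] = (9+6+2+1)/4 = 9/2.
E[X] = (1/2)·(13/2) + (1/2)·(9/2) = 11/2.

11/2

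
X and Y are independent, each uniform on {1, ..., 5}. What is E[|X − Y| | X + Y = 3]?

P(X + Y = 3) = 2/25.
Summing |X−Y|·P(x,y) over outcomes with X + Y = 3 gives 2/25.
E[|X − Y| | X + Y = 3] = (2/25) / (2/25) = 1.

1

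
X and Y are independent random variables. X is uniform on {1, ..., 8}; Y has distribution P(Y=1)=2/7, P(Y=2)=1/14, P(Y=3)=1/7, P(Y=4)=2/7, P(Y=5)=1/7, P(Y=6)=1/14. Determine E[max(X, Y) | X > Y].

P(X > Y) = 17/28.
Summing max(X,Y)·P(x,y) over outcomes with X > Y gives 197/56.
E[max(X, Y) | X > Y] = (197/56) / (17/28) = 197/34.

197/34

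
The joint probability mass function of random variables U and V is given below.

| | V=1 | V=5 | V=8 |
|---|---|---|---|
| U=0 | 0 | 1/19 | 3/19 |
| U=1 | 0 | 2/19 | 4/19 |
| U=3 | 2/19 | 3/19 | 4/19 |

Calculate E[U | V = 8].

P(V = 8) = 11/19.
Σ U·P over the event = 0·(3/19) + 1·(4/19) + 3·(4/19) = 16/19.
E[U | V = 8] = (16/19) / (11/19) = 16/11.

16/11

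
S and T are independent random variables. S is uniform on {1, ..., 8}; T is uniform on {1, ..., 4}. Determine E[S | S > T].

P(S > T) = 11/16.
Summing S·P(x,y) over outcomes with S > T gives 31/8.
E[S | S > T] = (31/8) / (11/16) = 62/11.

62/11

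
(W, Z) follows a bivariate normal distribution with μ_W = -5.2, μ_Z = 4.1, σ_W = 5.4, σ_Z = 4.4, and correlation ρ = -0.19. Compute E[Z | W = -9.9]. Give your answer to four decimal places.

4.8276

E[Z | W=x] = μ_Z + ρ(σ_Z/σ_W)(x − μ_W) for jointly normal variables.
E[Z | W=-9.9] = 4.1 + (-0.19)·(4.4/5.4)·(-9.9 − (-5.2)) = 4.1 + (-0.15481)·(-4.7) = 4.8276.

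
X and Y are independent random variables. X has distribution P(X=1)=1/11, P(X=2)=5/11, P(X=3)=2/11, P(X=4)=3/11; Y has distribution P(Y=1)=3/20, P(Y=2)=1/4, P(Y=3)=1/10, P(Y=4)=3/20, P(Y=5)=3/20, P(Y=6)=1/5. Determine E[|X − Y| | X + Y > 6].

P(X + Y > 6) = 19/44.
Summing |X−Y|·P(x,y) over outcomes with X + Y > 6 gives 113/110.
E[|X − Y| | X + Y > 6] = (113/110) / (19/44) = 226/95.

226/95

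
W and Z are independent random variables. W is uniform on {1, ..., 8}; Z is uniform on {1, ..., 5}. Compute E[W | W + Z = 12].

15/2

Outcomes with W + Z = 12: (7,5), (8,4), each with probability 1/40.
E[W | W + Z = 12] = (7 + 8) / 2 = 15/2.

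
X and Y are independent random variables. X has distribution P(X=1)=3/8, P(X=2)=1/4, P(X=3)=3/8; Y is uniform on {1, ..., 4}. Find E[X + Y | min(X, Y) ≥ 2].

P(min(X, Y) ≥ 2) = 15/32.
Summing (X+Y)·P(x,y) over outcomes with min(X, Y) ≥ 2 gives 21/8.
E[X + Y | min(X, Y) ≥ 2] = (21/8) / (15/32) = 28/5.

28/5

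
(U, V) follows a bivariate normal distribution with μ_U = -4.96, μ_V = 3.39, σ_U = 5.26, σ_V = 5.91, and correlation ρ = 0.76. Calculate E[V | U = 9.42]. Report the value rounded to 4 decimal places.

15.6693

For a bivariate normal, E[V | U=x] = μ_V + ρ·(σ_V/σ_U)·(x − μ_U).
E[V | U=9.42] = 3.39 + (0.76)·(5.91/5.26)·(9.42 − (-4.96)) = 3.39 + (0.853916)·(14.38) = 15.6693.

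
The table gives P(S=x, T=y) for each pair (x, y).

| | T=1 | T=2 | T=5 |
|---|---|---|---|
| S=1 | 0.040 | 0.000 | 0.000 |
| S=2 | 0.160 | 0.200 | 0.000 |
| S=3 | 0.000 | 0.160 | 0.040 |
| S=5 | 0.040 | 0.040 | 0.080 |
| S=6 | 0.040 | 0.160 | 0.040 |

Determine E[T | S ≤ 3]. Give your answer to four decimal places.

P(S ≤ 3) = 0.600.
Summing T·P(S=x,T=y) over the conditioning event gives 1.120.
E[T | S ≤ 3] = (1.120) / (0.600) = 1.8667.

1.8667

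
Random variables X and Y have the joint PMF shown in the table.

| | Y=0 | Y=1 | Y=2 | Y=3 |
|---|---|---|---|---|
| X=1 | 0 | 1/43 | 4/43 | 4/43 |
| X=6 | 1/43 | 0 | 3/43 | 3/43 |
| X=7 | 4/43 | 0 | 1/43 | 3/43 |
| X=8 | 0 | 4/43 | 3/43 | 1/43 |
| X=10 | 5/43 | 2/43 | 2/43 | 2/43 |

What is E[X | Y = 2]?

P(Y = 2) = 13/43.
Σ X·P over the event = 1·(4/43) + 6·(3/43) + 7·(1/43) + 8·(3/43) + 10·(2/43) = 73/43.
E[X | Y = 2] = (73/43) / (13/43) = 73/13.

73/13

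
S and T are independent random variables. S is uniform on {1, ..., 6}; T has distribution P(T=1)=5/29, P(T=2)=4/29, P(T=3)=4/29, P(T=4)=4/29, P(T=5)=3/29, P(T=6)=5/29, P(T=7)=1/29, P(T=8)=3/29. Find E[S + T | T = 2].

P(T = 2) = 4/29.
Summing (S+T)·P(x,y) over outcomes with T = 2 gives 22/29.
E[S + T | T = 2] = (22/29) / (4/29) = 11/2.

11/2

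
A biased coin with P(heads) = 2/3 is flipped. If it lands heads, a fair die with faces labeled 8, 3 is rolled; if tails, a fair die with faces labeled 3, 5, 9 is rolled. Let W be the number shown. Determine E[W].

E[W | heads] = (8+3)/2 = 11/2.
E[W | tails] = (3+5+9)/3 = 17/3.
E[W] = (2/3)·(11/2) + (1/3)·(17/3) = 50/9.

50/9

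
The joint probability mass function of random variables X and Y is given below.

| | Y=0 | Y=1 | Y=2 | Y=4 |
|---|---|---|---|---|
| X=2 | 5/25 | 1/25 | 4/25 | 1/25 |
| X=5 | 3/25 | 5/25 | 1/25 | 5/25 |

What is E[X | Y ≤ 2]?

65/19

P(Y ≤ 2) = 19/25.
Summing X·P(X=x,Y=y) over the conditioning event gives 13/5.
E[X | Y ≤ 2] = (13/5) / (19/25) = 65/19.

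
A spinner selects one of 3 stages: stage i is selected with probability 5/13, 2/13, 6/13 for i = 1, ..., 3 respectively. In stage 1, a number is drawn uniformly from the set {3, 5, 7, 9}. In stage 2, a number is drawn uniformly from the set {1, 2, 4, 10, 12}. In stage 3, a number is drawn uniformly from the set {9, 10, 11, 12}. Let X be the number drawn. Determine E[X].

523/65

E[X | stage 1] = (3+5+7+9)/4 = 6.
E[X | stage 2] = (1+2+4+10+12)/5 = 29/5.
E[X | stage 3] = (9+10+11+12)/4 = 21/2.
By the law of total expectation,
E[X] = (5/13)·(6) + (2/13)·(29/5) + (6/13)·(21/2) = 523/65.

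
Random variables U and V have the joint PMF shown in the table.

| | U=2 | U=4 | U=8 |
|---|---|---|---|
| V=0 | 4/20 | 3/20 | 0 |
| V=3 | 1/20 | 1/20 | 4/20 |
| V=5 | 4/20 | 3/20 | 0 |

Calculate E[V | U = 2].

23/9

P(U = 2) = 9/20.
Σ V·P over the event = 0·(4/20) + 3·(1/20) + 5·(4/20) = 23/20.
E[V | U = 2] = (23/20) / (9/20) = 23/9.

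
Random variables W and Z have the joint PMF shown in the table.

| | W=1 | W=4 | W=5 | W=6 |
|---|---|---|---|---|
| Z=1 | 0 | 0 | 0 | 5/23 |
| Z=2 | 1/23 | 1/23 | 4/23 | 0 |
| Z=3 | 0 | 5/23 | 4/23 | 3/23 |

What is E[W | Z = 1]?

6

P(Z = 1) = 5/23.
Σ W·P over the event = 6·(5/23) = 30/23.
E[W | Z = 1] = (30/23) / (5/23) = 6.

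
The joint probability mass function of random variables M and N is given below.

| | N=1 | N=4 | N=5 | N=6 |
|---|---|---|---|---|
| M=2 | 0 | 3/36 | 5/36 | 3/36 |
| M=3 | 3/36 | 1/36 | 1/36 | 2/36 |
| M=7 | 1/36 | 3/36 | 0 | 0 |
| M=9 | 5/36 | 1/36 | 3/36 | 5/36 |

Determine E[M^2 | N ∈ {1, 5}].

251/6

P(N ∈ {1, 5}) = 1/2.
Σ M^2·P over the event = 4·(5/36) + 9·(3/36) + 9·(1/36) + 49·(1/36) + 81·(5/36) + 81·(3/36) = 251/12.
E[M^2 | N ∈ {1, 5}] = (251/12) / (1/2) = 251/6.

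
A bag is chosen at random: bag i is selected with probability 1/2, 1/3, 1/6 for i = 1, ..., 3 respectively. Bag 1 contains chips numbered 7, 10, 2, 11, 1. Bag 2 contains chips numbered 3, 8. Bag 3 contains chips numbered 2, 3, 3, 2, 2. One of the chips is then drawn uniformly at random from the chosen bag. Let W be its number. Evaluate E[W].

16/3

E[W | bag 1] = (7+10+2+11+1)/5 = 31/5.
E[W | bag 2] = (3+8)/2 = 11/2.
E[W | bag 3] = (2+3+3+2+2)/5 = 12/5.
By the law of total expectation,
E[W] = (1/2)·(31/5) + (1/3)·(11/2) + (1/6)·(12/5) = 16/3.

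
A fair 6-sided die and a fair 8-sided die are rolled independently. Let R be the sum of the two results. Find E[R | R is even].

8

P(R is even) = 1/2.
Σ over the event: 2·1/48 + 4·1/16 + 6·5/48 + 8·1/8 + 10·5/48 + 12·1/16 + 14·1/48 = 4.
E[R | R is even] = (4) / (1/2) = 8.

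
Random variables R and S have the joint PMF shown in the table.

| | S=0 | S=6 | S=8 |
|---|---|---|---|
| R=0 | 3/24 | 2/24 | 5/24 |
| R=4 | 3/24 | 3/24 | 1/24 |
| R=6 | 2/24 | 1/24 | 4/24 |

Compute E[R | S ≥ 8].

14/5

P(S ≥ 8) = 5/12.
Σ R·P over the event = 0·(5/24) + 4·(1/24) + 6·(4/24) = 7/6.
E[R | S ≥ 8] = (7/6) / (5/12) = 14/5.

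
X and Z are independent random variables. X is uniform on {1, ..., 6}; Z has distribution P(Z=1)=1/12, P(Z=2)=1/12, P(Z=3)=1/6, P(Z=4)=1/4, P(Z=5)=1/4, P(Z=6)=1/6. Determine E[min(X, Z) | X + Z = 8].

3

P(X + Z = 8) = 11/72.
Summing min(X,Z)·P(x,y) over outcomes with X + Z = 8 gives 11/24.
E[min(X, Z) | X + Z = 8] = (11/24) / (11/72) = 3.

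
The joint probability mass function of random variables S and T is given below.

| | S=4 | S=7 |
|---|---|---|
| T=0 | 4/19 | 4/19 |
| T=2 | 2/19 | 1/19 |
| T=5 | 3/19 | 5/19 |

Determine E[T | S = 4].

P(S = 4) = 9/19.
Σ T·P over the event = 0·(4/19) + 2·(2/19) + 5·(3/19) = 1.
E[T | S = 4] = (1) / (9/19) = 19/9.

19/9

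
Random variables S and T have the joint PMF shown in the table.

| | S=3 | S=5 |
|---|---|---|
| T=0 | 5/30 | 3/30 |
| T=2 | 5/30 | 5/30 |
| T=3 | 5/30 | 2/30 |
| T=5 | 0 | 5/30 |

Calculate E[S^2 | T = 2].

17

P(T = 2) = 1/3.
Σ S^2·P over the event = 9·(5/30) + 25·(5/30) = 17/3.
E[S^2 | T = 2] = (17/3) / (1/3) = 17.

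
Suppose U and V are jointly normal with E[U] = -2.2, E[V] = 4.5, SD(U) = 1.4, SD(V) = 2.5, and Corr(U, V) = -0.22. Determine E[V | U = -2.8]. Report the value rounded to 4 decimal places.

The regression of V on U has slope ρ·σ_V/σ_U and passes through (μ_U, μ_V).
E[V | U=-2.8] = 4.5 + (-0.22)·(2.5/1.4)·(-2.8 − (-2.2)) = 4.5 + (-0.39286)·(-0.6) = 4.7357.

4.7357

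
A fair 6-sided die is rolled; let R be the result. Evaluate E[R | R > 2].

9/2

Given R > 2, R is equally likely to be any of {3, 4, 5, 6}.
E[R | R > 2] = (3 + 4 + 5 + 6) / 4 = 9/2.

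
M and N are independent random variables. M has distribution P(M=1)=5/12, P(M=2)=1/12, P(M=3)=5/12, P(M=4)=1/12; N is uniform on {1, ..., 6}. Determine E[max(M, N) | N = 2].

P(N = 2) = 1/6.
Summing max(M,N)·P(x,y) over outcomes with N = 2 gives 31/72.
E[max(M, N) | N = 2] = (31/72) / (1/6) = 31/12.

31/12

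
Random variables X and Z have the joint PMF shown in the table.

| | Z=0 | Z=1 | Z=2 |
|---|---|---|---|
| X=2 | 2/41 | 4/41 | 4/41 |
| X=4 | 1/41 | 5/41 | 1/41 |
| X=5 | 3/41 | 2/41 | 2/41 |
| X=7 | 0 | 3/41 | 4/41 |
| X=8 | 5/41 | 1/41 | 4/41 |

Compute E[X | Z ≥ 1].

P(Z ≥ 1) = 30/41.
Summing X·P(X=x,Z=y) over the conditioning event gives 149/41.
E[X | Z ≥ 1] = (149/41) / (30/41) = 149/30.

149/30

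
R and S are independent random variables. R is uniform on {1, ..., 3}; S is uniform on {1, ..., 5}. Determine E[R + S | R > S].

Outcomes with R > S: (2,1), (3,1), (3,2), each with probability 1/15.
E[R + S | R > S] = (3 + 4 + 5) / 3 = 4.

4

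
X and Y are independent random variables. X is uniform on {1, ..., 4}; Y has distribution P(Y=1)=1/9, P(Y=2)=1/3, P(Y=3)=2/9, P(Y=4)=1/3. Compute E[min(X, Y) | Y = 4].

5/2

P(Y = 4) = 1/3.
Summing min(X,Y)·P(x,y) over outcomes with Y = 4 gives 5/6.
E[min(X, Y) | Y = 4] = (5/6) / (1/3) = 5/2.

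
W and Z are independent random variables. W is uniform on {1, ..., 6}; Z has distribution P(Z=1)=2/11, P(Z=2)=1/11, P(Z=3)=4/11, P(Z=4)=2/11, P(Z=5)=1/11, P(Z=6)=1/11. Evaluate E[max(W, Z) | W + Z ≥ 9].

P(W + Z ≥ 9) = 5/22.
Summing max(W,Z)·P(x,y) over outcomes with W + Z ≥ 9 gives 43/33.
E[max(W, Z) | W + Z ≥ 9] = (43/33) / (5/22) = 86/15.

86/15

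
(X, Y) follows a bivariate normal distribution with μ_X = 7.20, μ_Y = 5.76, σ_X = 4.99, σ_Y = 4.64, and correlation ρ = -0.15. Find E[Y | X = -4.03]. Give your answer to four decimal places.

For a bivariate normal, E[Y | X=x] = μ_Y + ρ·(σ_Y/σ_X)·(x − μ_X).
E[Y | X=-4.03] = 5.76 + (-0.15)·(4.64/4.99)·(-4.03 − (7.20)) = 5.76 + (-0.139479)·(-11.23) = 7.3263.

7.3263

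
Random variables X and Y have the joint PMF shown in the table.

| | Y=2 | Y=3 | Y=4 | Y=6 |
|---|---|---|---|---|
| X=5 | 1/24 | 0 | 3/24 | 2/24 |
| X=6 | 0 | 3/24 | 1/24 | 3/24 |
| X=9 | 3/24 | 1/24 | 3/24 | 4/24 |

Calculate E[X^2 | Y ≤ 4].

P(Y ≤ 4) = 5/8.
Σ X^2·P over the event = 25·(1/24) + 25·(3/24) + 36·(3/24) + 36·(1/24) + 81·(3/24) + 81·(1/24) + 81·(3/24) = 811/24.
E[X^2 | Y ≤ 4] = (811/24) / (5/8) = 811/15.

811/15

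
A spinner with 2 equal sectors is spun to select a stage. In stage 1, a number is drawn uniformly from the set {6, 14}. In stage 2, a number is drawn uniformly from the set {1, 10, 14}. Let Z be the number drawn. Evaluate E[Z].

E[Z | stage 1] = (6+14)/2 = 10.
E[Z | stage 2] = (1+10+14)/3 = 25/3.
E[Z] = (1/2)·(10) + (1/2)·(25/3) = 55/6.

55/6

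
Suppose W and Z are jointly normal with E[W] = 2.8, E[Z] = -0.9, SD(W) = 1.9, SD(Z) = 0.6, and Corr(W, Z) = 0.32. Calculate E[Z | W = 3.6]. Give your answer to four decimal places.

-0.8192

For a bivariate normal, E[Z | W=x] = μ_Z + ρ·(σ_Z/σ_W)·(x − μ_W).
E[Z | W=3.6] = -0.9 + (0.32)·(0.6/1.9)·(3.6 − (2.8)) = -0.9 + (0.10105)·(0.8) = -0.8192.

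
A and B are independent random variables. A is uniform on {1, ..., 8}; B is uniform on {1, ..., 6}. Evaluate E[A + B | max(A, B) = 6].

102/11

P(max(A, B) = 6) = 11/48.
Summing (A+B)·P(x,y) over outcomes with max(A, B) = 6 gives 17/8.
E[A + B | max(A, B) = 6] = (17/8) / (11/48) = 102/11.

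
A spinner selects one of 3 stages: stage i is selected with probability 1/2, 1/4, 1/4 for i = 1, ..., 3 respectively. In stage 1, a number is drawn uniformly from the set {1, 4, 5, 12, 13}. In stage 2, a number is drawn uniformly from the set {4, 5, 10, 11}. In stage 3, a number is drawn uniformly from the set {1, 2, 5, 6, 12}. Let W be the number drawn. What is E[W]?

E[W | stage 1] = (1+4+5+12+13)/5 = 7.
E[W | stage 2] = (4+5+10+11)/4 = 15/2.
E[W | stage 3] = (1+2+5+6+12)/5 = 26/5.
By the law of total expectation,
E[W] = (1/2)·(7) + (1/4)·(15/2) + (1/4)·(26/5) = 267/40.

267/40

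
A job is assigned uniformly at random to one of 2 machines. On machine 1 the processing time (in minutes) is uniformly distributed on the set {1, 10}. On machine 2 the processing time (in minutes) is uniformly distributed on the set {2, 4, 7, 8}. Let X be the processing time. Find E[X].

E[X | machine 1] = (1+10)/2 = 11/2.
E[X | machine 2] = (2+4+7+8)/4 = 21/4.
E[X] = (1/2)·(11/2) + (1/2)·(21/4) = 43/8.

43/8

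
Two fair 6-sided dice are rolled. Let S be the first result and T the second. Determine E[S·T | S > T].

P(S > T) = 5/12.
Summing ST·P(x,y) over outcomes with S > T gives 175/36.
E[S·T | S > T] = (175/36) / (5/12) = 35/3.

35/3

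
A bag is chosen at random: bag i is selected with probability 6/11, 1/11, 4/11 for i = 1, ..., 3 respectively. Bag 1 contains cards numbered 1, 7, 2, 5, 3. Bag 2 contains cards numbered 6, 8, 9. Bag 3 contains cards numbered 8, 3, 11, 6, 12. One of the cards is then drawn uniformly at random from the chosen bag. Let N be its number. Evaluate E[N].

E[N | bag 1] = (1+7+2+5+3)/5 = 18/5.
E[N | bag 2] = (6+8+9)/3 = 23/3.
E[N | bag 3] = (8+3+11+6+12)/5 = 8.
E[N] = (6/11)·(18/5) + (1/11)·(23/3) + (4/11)·(8) = 919/165.

919/165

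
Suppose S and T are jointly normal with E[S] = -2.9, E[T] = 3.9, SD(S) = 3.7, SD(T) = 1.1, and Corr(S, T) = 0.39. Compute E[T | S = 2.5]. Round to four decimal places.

4.5261

The regression of T on S has slope ρ·σ_T/σ_S and passes through (μ_S, μ_T).
E[T | S=2.5] = 3.9 + (0.39)·(1.1/3.7)·(2.5 − (-2.9)) = 3.9 + (0.11595)·(5.4) = 4.5261.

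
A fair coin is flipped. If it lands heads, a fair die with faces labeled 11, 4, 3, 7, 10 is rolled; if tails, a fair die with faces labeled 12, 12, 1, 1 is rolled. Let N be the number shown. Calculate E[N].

27/4

E[N | heads] = (11+4+3+7+10)/5 = 7.
E[N | tails] = (12+12+1+1)/4 = 13/2.
By the law of total expectation,
E[N] = (1/2)·(7) + (1/2)·(13/2) = 27/4.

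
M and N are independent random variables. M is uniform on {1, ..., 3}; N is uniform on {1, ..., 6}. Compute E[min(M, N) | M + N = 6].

Outcomes with M + N = 6: (1,5), (2,4), (3,3), each with probability 1/18.
E[min(M, N) | M + N = 6] = (1 + 2 + 3) / 3 = 2.

2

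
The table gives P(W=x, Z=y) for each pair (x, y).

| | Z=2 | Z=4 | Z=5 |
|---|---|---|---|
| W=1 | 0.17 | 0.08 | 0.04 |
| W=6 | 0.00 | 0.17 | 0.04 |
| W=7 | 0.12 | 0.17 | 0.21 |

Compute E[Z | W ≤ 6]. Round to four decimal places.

3.4800

P(W ≤ 6) = 0.50.
Σ Z·P over the event = 2·(0.17) + 4·(0.08) + 5·(0.04) + 4·(0.17) + 5·(0.04) = 1.74.
E[Z | W ≤ 6] = (1.74) / (0.50) = 3.4800.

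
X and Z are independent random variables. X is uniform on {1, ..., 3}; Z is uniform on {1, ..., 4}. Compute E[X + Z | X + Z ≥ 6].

Outcomes with X + Z ≥ 6: (2,4), (3,3), (3,4), each with probability 1/12.
E[X + Z | X + Z ≥ 6] = (6 + 6 + 7) / 3 = 19/3.

19/3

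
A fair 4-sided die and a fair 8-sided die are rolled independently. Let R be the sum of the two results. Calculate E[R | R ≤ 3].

P(R ≤ 3) = 3/32.
Σ over the event: 2·1/32 + 3·1/16 = 1/4.
E[R | R ≤ 3] = (1/4) / (3/32) = 8/3.

8/3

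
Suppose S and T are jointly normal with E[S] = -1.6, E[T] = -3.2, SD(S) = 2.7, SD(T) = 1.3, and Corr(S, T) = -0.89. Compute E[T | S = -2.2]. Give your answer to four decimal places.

The regression of T on S has slope ρ·σ_T/σ_S and passes through (μ_S, μ_T).
E[T | S=-2.2] = -3.2 + (-0.89)·(1.3/2.7)·(-2.2 − (-1.6)) = -3.2 + (-0.42852)·(-0.6) = -2.9429.

-2.9429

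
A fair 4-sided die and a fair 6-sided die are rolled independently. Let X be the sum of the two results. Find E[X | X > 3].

P(X > 3) = 7/8.
Σ over the event: 4·1/8 + 5·1/6 + 6·1/6 + 7·1/6 + 8·1/8 + 9·1/12 + 10·1/24 = 17/3.
E[X | X > 3] = (17/3) / (7/8) = 136/21.

136/21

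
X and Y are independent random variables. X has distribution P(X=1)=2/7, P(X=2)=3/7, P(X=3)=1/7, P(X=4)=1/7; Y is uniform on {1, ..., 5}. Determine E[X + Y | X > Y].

9/2

P(X > Y) = 8/35.
Summing (X+Y)·P(x,y) over outcomes with X > Y gives 36/35.
E[X + Y | X > Y] = (36/35) / (8/35) = 9/2.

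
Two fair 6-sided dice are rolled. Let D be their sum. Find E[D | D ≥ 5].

P(D ≥ 5) = 5/6.
Σ over the event: 5·1/9 + 6·5/36 + 7·1/6 + 8·5/36 + 9·1/9 + 10·1/12 + 11·1/18 + 12·1/36 = 58/9.
E[D | D ≥ 5] = (58/9) / (5/6) = 116/15.

116/15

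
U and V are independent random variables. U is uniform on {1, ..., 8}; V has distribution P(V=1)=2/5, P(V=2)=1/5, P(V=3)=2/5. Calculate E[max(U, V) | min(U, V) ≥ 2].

P(min(U, V) ≥ 2) = 21/40.
Summing max(U,V)·P(x,y) over outcomes with min(U, V) ≥ 2 gives 107/40.
E[max(U, V) | min(U, V) ≥ 2] = (107/40) / (21/40) = 107/21.

107/21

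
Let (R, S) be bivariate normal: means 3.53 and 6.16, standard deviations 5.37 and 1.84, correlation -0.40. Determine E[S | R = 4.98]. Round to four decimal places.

The regression of S on R has slope ρ·σ_S/σ_R and passes through (μ_R, μ_S).
E[S | R=4.98] = 6.16 + (-0.40)·(1.84/5.37)·(4.98 − (3.53)) = 6.16 + (-0.13706)·(1.45) = 5.9613.

5.9613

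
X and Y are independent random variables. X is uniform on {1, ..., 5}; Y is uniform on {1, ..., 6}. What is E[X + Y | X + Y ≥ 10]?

31/3

Outcomes with X + Y ≥ 10: (4,6), (5,5), (5,6), each with probability 1/30.
E[X + Y | X + Y ≥ 10] = (10 + 10 + 11) / 3 = 31/3.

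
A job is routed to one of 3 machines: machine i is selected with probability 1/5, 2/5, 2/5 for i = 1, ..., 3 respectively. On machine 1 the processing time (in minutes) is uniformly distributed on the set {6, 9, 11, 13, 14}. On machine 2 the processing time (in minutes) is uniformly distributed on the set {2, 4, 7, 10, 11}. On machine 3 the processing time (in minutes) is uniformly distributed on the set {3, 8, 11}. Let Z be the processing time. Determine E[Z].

583/75

E[Z | machine 1] = (6+9+11+13+14)/5 = 53/5.
E[Z | machine 2] = (2+4+7+10+11)/5 = 34/5.
E[Z | machine 3] = (3+8+11)/3 = 22/3.
E[Z] = (1/5)·(53/5) + (2/5)·(34/5) + (2/5)·(22/3) = 583/75.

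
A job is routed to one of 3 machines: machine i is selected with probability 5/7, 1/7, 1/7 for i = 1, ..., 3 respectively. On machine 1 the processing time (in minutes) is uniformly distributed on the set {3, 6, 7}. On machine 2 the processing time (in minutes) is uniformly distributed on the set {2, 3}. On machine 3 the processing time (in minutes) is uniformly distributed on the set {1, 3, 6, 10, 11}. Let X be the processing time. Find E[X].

E[X | machine 1] = (3+6+7)/3 = 16/3.
E[X | machine 2] = (2+3)/2 = 5/2.
E[X | machine 3] = (1+3+6+10+11)/5 = 31/5.
By the law of total expectation,
E[X] = (5/7)·(16/3) + (1/7)·(5/2) + (1/7)·(31/5) = 1061/210.

1061/210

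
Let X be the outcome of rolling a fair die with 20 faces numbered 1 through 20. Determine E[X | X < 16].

P(X < 16) = 3/4.
E[X | X < 16] = (6) / (3/4) = 8.

8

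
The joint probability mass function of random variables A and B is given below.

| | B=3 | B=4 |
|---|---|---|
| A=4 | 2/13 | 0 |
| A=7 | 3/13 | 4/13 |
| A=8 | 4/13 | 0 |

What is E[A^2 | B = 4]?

P(B = 4) = 4/13.
Σ A^2·P over the event = 49·(4/13) = 196/13.
E[A^2 | B = 4] = (196/13) / (4/13) = 49.

49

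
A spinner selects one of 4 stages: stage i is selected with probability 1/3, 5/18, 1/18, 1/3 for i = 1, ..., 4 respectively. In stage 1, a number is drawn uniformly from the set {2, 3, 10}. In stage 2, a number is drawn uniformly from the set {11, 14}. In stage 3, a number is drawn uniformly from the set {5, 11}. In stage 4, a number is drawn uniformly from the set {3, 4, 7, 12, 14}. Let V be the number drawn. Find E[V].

E[V | stage 1] = (2+3+10)/3 = 5.
E[V | stage 2] = (11+14)/2 = 25/2.
E[V | stage 3] = (5+11)/2 = 8.
E[V | stage 4] = (3+4+7+12+14)/5 = 8.
E[V] = (1/3)·(5) + (5/18)·(25/2) + (1/18)·(8) + (1/3)·(8) = 33/4.

33/4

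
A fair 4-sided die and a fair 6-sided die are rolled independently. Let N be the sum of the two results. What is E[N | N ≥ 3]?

P(N ≥ 3) = 23/24.
Σ over the event: 3·1/12 + 4·1/8 + 5·1/6 + 6·1/6 + 7·1/6 + 8·1/8 + 9·1/12 + 10·1/24 = 71/12.
E[N | N ≥ 3] = (71/12) / (23/24) = 142/23.

142/23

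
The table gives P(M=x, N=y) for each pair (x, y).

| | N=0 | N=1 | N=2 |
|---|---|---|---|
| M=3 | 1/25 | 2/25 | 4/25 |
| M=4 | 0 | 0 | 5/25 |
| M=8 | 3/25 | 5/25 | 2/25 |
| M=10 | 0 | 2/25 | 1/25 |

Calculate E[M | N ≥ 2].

29/6

P(N ≥ 2) = 12/25.
Σ M·P over the event = 3·(4/25) + 4·(5/25) + 8·(2/25) + 10·(1/25) = 58/25.
E[M | N ≥ 2] = (58/25) / (12/25) = 29/6.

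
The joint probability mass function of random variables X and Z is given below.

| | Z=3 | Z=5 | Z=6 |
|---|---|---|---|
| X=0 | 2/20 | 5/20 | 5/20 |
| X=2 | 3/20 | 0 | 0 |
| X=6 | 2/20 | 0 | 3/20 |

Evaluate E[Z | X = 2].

3

P(X = 2) = 3/20.
Σ Z·P over the event = 3·(3/20) = 9/20.
E[Z | X = 2] = (9/20) / (3/20) = 3.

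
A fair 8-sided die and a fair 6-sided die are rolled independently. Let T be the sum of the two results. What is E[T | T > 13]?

14

P(T > 13) = 1/48.
Σ over the event: 14·1/48 = 7/24.
E[T | T > 13] = (7/24) / (1/48) = 14.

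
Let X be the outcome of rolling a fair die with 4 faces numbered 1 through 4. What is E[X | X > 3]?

Given X > 3, X is equally likely to be any of {4}.
E[X | X > 3] = (4) / 1 = 4.

4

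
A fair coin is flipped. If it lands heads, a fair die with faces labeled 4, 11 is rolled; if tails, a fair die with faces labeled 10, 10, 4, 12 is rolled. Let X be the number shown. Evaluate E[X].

33/4

E[X | heads] = (4+11)/2 = 15/2.
E[X | tails] = (10+10+4+12)/4 = 9.
By the law of total expectation,
E[X] = (1/2)·(15/2) + (1/2)·(9) = 33/4.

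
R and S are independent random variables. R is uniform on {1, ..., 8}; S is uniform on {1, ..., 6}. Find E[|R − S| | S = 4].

Outcomes with S = 4: (1,4), (2,4), (3,4), (4,4), (5,4), (6,4), (7,4), (8,4), each with probability 1/48.
E[|R − S| | S = 4] = (3 + 2 + 1 + 0 + 1 + 2 + 3 + 4) / 8 = 2.

2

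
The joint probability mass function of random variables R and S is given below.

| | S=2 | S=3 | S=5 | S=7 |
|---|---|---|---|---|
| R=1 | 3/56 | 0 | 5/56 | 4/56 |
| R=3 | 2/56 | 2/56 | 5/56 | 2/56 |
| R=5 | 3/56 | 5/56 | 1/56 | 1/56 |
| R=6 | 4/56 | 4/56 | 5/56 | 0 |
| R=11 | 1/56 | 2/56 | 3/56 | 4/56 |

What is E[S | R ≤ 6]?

93/23

P(R ≤ 6) = 23/28.
Summing S·P(R=x,S=y) over the conditioning event gives 93/28.
E[S | R ≤ 6] = (93/28) / (23/28) = 93/23.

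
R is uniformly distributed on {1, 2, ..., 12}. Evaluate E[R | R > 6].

19/2

Given R > 6, R is equally likely to be any of {7, 8, 9, 10, 11, 12}.
E[R | R > 6] = (7 + 8 + 9 + 10 + 11 + 12) / 6 = 19/2.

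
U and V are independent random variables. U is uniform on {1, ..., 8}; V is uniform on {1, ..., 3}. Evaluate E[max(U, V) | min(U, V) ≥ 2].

P(min(U, V) ≥ 2) = 7/12.
Summing max(U,V)·P(x,y) over outcomes with min(U, V) ≥ 2 gives 71/24.
E[max(U, V) | min(U, V) ≥ 2] = (71/24) / (7/12) = 71/14.

71/14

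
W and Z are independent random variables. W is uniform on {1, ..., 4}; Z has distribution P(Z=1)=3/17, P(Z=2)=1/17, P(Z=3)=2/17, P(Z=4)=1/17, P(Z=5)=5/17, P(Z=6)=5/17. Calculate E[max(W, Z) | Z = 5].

P(Z = 5) = 5/17.
Summing max(W,Z)·P(x,y) over outcomes with Z = 5 gives 25/17.
E[max(W, Z) | Z = 5] = (25/17) / (5/17) = 5.

5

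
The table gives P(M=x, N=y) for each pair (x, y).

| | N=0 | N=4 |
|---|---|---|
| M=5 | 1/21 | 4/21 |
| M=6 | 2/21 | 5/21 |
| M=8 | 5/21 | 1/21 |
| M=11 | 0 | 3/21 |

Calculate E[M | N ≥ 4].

P(N ≥ 4) = 13/21.
Summing M·P(M=x,N=y) over the conditioning event gives 13/3.
E[M | N ≥ 4] = (13/3) / (13/21) = 7.

7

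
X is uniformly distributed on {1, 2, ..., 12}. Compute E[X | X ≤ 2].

Given X ≤ 2, X is equally likely to be any of {1, 2}.
E[X | X ≤ 2] = (1 + 2) / 2 = 3/2.

3/2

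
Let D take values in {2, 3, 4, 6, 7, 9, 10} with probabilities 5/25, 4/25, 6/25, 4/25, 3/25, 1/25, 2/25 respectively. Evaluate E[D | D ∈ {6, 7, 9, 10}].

P(D ∈ {6, 7, 9, 10}) = 2/5.
Σ over the event: 6·4/25 + 7·3/25 + 9·1/25 + 10·2/25 = 74/25.
E[D | D ∈ {6, 7, 9, 10}] = (74/25) / (2/5) = 37/5.

37/5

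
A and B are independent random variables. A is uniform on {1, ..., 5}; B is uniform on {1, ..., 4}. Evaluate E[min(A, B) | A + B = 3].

1

Outcomes with A + B = 3: (1,2), (2,1), each with probability 1/20.
E[min(A, B) | A + B = 3] = (1 + 1) / 2 = 1.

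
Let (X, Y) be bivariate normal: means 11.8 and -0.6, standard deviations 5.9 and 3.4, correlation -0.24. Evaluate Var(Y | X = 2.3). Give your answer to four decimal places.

10.8941

For a bivariate normal, Var(Y | X=x) = σ_Y²(1 − ρ²).
Var(Y | X=2.3) = (3.4)²·(1 − (-0.24)²) = 11.56·0.9424 = 10.8941.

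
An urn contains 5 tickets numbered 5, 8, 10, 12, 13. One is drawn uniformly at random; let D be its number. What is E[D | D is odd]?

P(D is odd) = 2/5.
Σ over the event: 5·1/5 + 13·1/5 = 18/5.
E[D | D is odd] = (18/5) / (2/5) = 9.

9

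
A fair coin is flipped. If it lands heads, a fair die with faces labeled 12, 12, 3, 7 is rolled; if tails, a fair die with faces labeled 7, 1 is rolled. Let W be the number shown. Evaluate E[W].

25/4

E[W | heads] = (12+12+3+7)/4 = 17/2.
E[W | tails] = (7+1)/2 = 4.
E[W] = (1/2)·(17/2) + (1/2)·(4) = 25/4.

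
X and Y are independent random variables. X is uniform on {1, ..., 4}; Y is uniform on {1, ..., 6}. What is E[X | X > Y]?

10/3

Outcomes with X > Y: (2,1), (3,1), (3,2), (4,1), (4,2), (4,3), each with probability 1/24.
E[X | X > Y] = (2 + 3 + 3 + 4 + 4 + 4) / 6 = 10/3.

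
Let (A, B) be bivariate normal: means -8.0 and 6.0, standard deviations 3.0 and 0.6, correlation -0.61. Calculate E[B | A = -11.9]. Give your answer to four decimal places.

The regression of B on A has slope ρ·σ_B/σ_A and passes through (μ_A, μ_B).
E[B | A=-11.9] = 6.0 + (-0.61)·(0.6/3.0)·(-11.9 − (-8.0)) = 6.0 + (-0.122)·(-3.9) = 6.4758.

6.4758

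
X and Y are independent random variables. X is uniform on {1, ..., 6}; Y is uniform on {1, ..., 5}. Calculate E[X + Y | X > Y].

7

P(X > Y) = 1/2.
Summing (X+Y)·P(x,y) over outcomes with X > Y gives 7/2.
E[X + Y | X > Y] = (7/2) / (1/2) = 7.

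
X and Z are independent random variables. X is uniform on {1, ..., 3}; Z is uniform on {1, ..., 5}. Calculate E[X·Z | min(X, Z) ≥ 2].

Outcomes with min(X, Z) ≥ 2: (2,2), (2,3), (2,4), (2,5), (3,2), (3,3), (3,4), (3,5), each with probability 1/15.
E[X·Z | min(X, Z) ≥ 2] = (4 + 6 + 8 + 10 + 6 + 9 + 12 + 15) / 8 = 35/4.

35/4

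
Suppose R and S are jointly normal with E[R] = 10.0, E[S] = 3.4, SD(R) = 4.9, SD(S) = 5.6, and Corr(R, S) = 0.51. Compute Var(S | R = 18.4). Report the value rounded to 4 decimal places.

23.2033

Var(S | R=x) = (1 − ρ²)·σ_S².
Var(S | R=18.4) = (5.6)²·(1 − (0.51)²) = 31.36·0.7399 = 23.2033.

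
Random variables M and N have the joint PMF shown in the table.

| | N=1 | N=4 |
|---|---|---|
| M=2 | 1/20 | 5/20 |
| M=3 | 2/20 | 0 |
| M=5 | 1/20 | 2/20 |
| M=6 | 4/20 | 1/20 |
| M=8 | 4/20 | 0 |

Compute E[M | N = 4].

P(N = 4) = 2/5.
Σ M·P over the event = 2·(5/20) + 5·(2/20) + 6·(1/20) = 13/10.
E[M | N = 4] = (13/10) / (2/5) = 13/4.

13/4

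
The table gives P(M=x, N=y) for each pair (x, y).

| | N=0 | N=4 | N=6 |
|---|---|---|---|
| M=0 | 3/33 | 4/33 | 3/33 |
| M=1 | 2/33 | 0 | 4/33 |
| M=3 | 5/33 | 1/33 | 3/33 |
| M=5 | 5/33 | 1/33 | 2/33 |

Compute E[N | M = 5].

2

P(M = 5) = 8/33.
Summing N·P(M=x,N=y) over the conditioning event gives 16/33.
E[N | M = 5] = (16/33) / (8/33) = 2.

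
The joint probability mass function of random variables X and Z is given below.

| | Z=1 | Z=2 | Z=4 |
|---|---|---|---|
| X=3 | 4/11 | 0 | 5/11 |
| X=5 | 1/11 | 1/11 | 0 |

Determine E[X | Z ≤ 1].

17/5

P(Z ≤ 1) = 5/11.
Σ X·P over the event = 3·(4/11) + 5·(1/11) = 17/11.
E[X | Z ≤ 1] = (17/11) / (5/11) = 17/5.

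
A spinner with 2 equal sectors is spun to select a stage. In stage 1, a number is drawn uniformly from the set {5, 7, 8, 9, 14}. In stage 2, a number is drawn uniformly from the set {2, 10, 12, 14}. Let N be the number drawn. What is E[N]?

181/20

E[N | stage 1] = (5+7+8+9+14)/5 = 43/5.
E[N | stage 2] = (2+10+12+14)/4 = 19/2.
E[N] = (1/2)·(43/5) + (1/2)·(19/2) = 181/20.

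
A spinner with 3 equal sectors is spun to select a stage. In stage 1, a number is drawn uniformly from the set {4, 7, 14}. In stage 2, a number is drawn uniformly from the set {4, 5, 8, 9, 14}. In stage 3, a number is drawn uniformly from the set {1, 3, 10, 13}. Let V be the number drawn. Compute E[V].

277/36

E[V | stage 1] = (4+7+14)/3 = 25/3.
E[V | stage 2] = (4+5+8+9+14)/5 = 8.
E[V | stage 3] = (1+3+10+13)/4 = 27/4.
E[V] = (1/3)·(25/3) + (1/3)·(8) + (1/3)·(27/4) = 277/36.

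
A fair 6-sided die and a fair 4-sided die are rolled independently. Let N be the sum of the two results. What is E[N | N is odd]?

6

P(N is odd) = 1/2.
Σ over the event: 3·1/12 + 5·1/6 + 7·1/6 + 9·1/12 = 3.
E[N | N is odd] = (3) / (1/2) = 6.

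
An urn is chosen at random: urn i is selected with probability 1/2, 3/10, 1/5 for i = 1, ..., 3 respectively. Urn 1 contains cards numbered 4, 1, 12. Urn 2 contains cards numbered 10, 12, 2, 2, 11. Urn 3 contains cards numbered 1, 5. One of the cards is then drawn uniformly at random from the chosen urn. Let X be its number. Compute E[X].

424/75

E[X | urn 1] = (4+1+12)/3 = 17/3.
E[X | urn 2] = (10+12+2+2+11)/5 = 37/5.
E[X | urn 3] = (1+5)/2 = 3.
By the law of total expectation,
E[X] = (1/2)·(17/3) + (3/10)·(37/5) + (1/5)·(3) = 424/75.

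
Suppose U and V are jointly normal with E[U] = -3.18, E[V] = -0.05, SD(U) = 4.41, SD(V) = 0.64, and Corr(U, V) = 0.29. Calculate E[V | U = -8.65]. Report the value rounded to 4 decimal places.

-0.2802

For a bivariate normal, E[V | U=x] = μ_V + ρ·(σ_V/σ_U)·(x − μ_U).
E[V | U=-8.65] = -0.05 + (0.29)·(0.64/4.41)·(-8.65 − (-3.18)) = -0.05 + (0.042086)·(-5.47) = -0.2802.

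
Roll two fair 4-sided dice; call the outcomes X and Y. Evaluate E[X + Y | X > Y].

Outcomes with X > Y: (2,1), (3,1), (3,2), (4,1), (4,2), (4,3), each with probability 1/16.
E[X + Y | X > Y] = (3 + 4 + 5 + 5 + 6 + 7) / 6 = 5.

5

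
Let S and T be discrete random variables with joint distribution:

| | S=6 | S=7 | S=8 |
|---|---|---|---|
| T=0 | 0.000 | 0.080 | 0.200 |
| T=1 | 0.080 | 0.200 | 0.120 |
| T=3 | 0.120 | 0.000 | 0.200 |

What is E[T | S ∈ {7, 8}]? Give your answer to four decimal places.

P(S ∈ {7, 8}) = 0.800.
Σ T·P over the event = 0·(0.080) + 1·(0.200) + 0·(0.200) + 1·(0.120) + 3·(0.200) = 0.920.
E[T | S ∈ {7, 8}] = (0.920) / (0.800) = 1.1500.

1.1500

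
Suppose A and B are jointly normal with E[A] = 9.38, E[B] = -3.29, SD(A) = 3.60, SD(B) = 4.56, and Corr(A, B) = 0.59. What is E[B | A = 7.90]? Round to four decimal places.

E[B | A=x] = μ_B + ρ(σ_B/σ_A)(x − μ_A) for jointly normal variables.
E[B | A=7.90] = -3.29 + (0.59)·(4.56/3.60)·(7.90 − (9.38)) = -3.29 + (0.747333)·(-1.48) = -4.3961.

-4.3961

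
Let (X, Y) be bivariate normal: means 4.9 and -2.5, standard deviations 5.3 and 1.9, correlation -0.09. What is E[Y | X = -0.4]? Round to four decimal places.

-2.3290

The regression of Y on X has slope ρ·σ_Y/σ_X and passes through (μ_X, μ_Y).
E[Y | X=-0.4] = -2.5 + (-0.09)·(1.9/5.3)·(-0.4 − (4.9)) = -2.5 + (-0.032264)·(-5.3) = -2.3290.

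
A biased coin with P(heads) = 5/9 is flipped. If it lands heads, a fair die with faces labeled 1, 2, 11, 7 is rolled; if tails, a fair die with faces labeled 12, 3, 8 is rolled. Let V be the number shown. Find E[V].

E[V | heads] = (1+2+11+7)/4 = 21/4.
E[V | tails] = (12+3+8)/3 = 23/3.
By the law of total expectation,
E[V] = (5/9)·(21/4) + (4/9)·(23/3) = 683/108.

683/108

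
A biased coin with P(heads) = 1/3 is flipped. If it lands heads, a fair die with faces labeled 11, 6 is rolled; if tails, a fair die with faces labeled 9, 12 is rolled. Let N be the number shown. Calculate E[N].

E[N | heads] = (11+6)/2 = 17/2.
E[N | tails] = (9+12)/2 = 21/2.
E[N] = (1/3)·(17/2) + (2/3)·(21/2) = 59/6.

59/6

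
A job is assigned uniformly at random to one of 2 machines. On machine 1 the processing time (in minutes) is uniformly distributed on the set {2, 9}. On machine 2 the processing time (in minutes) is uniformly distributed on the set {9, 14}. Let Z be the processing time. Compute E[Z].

E[Z | machine 1] = (2+9)/2 = 11/2.
E[Z | machine 2] = (9+14)/2 = 23/2.
By the law of total expectation,
E[Z] = (1/2)·(11/2) + (1/2)·(23/2) = 17/2.

17/2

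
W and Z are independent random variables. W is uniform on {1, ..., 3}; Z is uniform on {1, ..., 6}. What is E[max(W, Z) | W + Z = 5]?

P(W + Z = 5) = 1/6.
Summing max(W,Z)·P(x,y) over outcomes with W + Z = 5 gives 5/9.
E[max(W, Z) | W + Z = 5] = (5/9) / (1/6) = 10/3.

10/3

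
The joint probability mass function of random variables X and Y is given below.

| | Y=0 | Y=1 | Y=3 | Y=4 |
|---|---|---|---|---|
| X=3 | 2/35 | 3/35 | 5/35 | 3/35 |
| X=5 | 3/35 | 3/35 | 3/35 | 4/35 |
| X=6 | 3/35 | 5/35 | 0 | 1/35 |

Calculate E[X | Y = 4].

35/8

P(Y = 4) = 8/35.
Σ X·P over the event = 3·(3/35) + 5·(4/35) + 6·(1/35) = 1.
E[X | Y = 4] = (1) / (8/35) = 35/8.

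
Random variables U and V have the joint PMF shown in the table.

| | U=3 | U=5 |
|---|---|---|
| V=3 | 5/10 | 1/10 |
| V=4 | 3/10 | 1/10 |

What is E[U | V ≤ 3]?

P(V ≤ 3) = 3/5.
Summing U·P(U=x,V=y) over the conditioning event gives 2.
E[U | V ≤ 3] = (2) / (3/5) = 10/3.

10/3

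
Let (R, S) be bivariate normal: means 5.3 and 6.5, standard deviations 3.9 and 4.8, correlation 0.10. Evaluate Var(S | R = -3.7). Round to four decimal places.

22.8096

The conditional variance in a bivariate normal is σ_S²(1 − ρ²), independent of x.
Var(S | R=-3.7) = (4.8)²·(1 − (0.10)²) = 23.04·0.99 = 22.8096.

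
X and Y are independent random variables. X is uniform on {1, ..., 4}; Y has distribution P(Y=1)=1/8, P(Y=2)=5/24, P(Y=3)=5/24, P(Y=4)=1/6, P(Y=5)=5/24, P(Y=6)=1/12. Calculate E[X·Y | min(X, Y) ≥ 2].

P(min(X, Y) ≥ 2) = 21/32.
Summing XY·P(x,y) over outcomes with min(X, Y) ≥ 2 gives 117/16.
E[X·Y | min(X, Y) ≥ 2] = (117/16) / (21/32) = 78/7.

78/7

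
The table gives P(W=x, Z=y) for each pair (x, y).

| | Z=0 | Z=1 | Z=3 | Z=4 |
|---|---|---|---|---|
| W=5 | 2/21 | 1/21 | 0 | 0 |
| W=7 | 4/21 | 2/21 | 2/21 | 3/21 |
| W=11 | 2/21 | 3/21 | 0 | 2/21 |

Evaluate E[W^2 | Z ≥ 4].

P(Z ≥ 4) = 5/21.
Σ W^2·P over the event = 49·(3/21) + 121·(2/21) = 389/21.
E[W^2 | Z ≥ 4] = (389/21) / (5/21) = 389/5.

389/5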